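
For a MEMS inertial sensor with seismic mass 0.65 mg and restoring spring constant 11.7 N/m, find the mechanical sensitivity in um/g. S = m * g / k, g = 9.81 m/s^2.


Step 1: Convert mass: m = 0.65 mg = 6.50e-07 kg
Step 2: S = m * g / k = 6.50e-07 * 9.81 / 11.7
Step 3: S = 5.45e-07 m/g
Step 4: Convert to um/g: S = 0.545 um/g


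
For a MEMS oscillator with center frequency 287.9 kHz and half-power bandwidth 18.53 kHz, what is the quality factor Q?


Step 1: Q = f0 / bandwidth
Step 2: Q = 287.9 / 18.53
Q = 15.5


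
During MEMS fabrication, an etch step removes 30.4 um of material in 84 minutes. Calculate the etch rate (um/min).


Step 1: Etch rate = depth / time
Step 2: rate = 30.4 / 84
rate = 0.362 um/min


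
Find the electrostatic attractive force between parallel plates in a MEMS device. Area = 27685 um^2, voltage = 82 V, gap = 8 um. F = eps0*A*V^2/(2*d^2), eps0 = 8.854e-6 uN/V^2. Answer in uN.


Step 1: Identify parameters.
eps0 = 8.854e-6 uN/V^2, A = 27685 um^2, V = 82 V, d = 8 um
Step 2: Compute V^2 = 82^2 = 6724
Step 3: Compute d^2 = 8^2 = 64
Step 4: F = 0.5 * 8.854e-6 * 27685 * 6724 / 64
F = 12.877 uN


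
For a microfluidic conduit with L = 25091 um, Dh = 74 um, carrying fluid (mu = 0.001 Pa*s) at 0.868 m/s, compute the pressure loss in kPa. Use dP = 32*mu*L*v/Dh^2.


Step 1: Convert to SI: L = 25091e-6 m, Dh = 74e-6 m
Step 2: dP = 32 * 0.001 * 25091e-6 * 0.868 / (74e-6)^2
Step 3: dP = 127269.47 Pa
Step 4: Convert to kPa: dP = 127.27 kPa


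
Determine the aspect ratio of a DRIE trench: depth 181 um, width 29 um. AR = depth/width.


Step 1: AR = depth / width
Step 2: AR = 181 / 29
AR = 6.2


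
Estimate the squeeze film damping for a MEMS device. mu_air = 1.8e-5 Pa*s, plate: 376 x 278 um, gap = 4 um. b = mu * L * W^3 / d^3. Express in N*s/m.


Step 1: Convert to SI.
L = 376e-6 m, W = 278e-6 m, d = 4e-6 m
Step 2: W^3 = (278e-6)^3 = 2.15e-11 m^3
Step 3: d^3 = (4e-6)^3 = 6.40e-17 m^3
Step 4: b = 1.8e-5 * 376e-6 * 2.15e-11 / 6.40e-17
b = 2.27e-03 N*s/m


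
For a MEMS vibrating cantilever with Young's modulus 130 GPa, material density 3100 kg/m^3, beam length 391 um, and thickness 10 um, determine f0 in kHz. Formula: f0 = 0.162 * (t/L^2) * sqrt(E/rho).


Step 1: Convert units to SI.
t_SI = 10e-6 m, L_SI = 391e-6 m
Step 2: Calculate sqrt(E/rho).
sqrt(130e9 / 3100) = 6475.76 m/s
Step 3: Compute f0.
f0 = 0.162 * 10e-6 / (391e-6)^2 * 6475.76 = 68620.2 Hz = 68.62 kHz


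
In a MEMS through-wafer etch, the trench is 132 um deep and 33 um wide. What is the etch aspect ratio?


Step 1: AR = depth / width
Step 2: AR = 132 / 33
AR = 4.0


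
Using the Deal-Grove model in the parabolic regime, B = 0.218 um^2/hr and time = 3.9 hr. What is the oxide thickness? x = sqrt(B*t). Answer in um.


Step 1: Compute B*t = 0.218 * 3.9 = 0.8502
Step 2: x = sqrt(0.8502)
x = 0.922 um


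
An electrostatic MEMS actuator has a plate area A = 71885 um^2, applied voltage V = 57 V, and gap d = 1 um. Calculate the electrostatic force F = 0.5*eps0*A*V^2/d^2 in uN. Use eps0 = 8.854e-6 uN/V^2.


Step 1: Identify parameters.
eps0 = 8.854e-6 uN/V^2, A = 71885 um^2, V = 57 V, d = 1 um
Step 2: Compute V^2 = 57^2 = 3249
Step 3: Compute d^2 = 1^2 = 1
Step 4: F = 0.5 * 8.854e-6 * 71885 * 3249 / 1
F = 1033.945 uN


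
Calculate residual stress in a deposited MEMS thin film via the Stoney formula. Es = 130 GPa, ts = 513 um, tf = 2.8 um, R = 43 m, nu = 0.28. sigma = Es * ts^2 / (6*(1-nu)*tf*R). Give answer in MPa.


Step 1: Compute numerator: Es * ts^2 = 130 * 513^2 = 34211970 (GPa*um^2)
Step 2: Compute denominator (R in um): 6*(1-nu)*tf*R = 6*0.72*2.8*43e6 = 520128000.0 (um^2)
Step 3: sigma (GPa) = 34211970 / 520128000.0 = 6.5776e-02 GPa
Step 4: Convert to MPa (x1000): sigma = 65.8 MPa


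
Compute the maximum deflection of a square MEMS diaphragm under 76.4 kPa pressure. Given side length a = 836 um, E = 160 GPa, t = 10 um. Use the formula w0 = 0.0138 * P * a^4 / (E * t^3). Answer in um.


Step 1: Convert pressure to compatible units (E is in GPa, so P in GPa).
P = 76.4 kPa = 76.4e-6 GPa
Step 2: Compute numerator: 0.0138 * P * a^4.
a^4 = 836^4 = 488455618816
numerator = 0.0138 * 76.4e-6 * 488455618816 = 5.149885e+05
Step 3: Compute denominator: E * t^3 = 160 * 10^3 = 160000
Step 4: w0 = numerator / denominator = 5.149885e+05 / 160000 = 3.2187 um


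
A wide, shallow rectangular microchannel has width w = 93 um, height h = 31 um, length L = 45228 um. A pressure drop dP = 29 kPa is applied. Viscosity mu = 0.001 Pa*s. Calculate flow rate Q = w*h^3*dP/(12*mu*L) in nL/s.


Step 1: Convert all dimensions to SI (meters).
w = 93e-6 m, h = 31e-6 m, L = 45228e-6 m, dP = 29e3 Pa
Step 2: Q = w * h^3 * dP / (12 * mu * L)
Q = 93e-6 * (31e-6)^3 * 29e3 / (12 * 0.001 * 45228e-6) = 1.4803943e-10 m^3/s
Step 3: Convert Q from m^3/s to nL/s (1 m^3 = 1e12 nL, so multiply by 1e12).
Q = 148.039 nL/s


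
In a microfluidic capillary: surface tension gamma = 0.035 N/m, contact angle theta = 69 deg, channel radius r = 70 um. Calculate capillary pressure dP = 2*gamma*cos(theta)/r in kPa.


Step 1: cos(69 deg) = 0.3584
Step 2: Convert r to m: r = 70e-6 m
Step 3: dP = 2 * 0.035 * 0.3584 / 70e-6 = 358.4 Pa
Step 4: Convert Pa to kPa (divide by 1000).
dP = 0.36 kPa


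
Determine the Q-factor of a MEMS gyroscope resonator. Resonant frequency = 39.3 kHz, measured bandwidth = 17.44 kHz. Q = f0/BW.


Step 1: Q = f0 / bandwidth
Step 2: Q = 39.3 / 17.44
Q = 2.3


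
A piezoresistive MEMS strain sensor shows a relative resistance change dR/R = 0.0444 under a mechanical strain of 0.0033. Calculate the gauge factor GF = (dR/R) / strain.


Step 1: Identify values.
dR/R = 0.0444, strain = 0.0033
Step 2: GF = (dR/R) / strain = 0.0444 / 0.0033
GF = 13.5


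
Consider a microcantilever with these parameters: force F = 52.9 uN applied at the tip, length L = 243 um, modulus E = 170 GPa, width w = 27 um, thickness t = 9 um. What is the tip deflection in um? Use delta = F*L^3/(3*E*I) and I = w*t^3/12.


Step 1: Calculate the second moment of area.
I = w * t^3 / 12 = 27 * 9^3 / 12 = 1640.25 um^4
Step 2: Convert E to consistent units (1 GPa = 1000 uN/um^2).
E = 170 GPa = 170000 uN/um^2
Step 3: Calculate tip deflection.
delta = F * L^3 / (3 * E * I)
delta = 52.9 * 243^3 / (3 * 170000 * 1640.25)
delta = 0.9074 um


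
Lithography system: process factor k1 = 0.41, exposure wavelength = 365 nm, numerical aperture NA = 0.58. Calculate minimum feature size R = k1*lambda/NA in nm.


Step 1: Identify values: k1 = 0.41, lambda = 365 nm, NA = 0.58
Step 2: R = k1 * lambda / NA
R = 0.41 * 365 / 0.58
R = 258.0 nm


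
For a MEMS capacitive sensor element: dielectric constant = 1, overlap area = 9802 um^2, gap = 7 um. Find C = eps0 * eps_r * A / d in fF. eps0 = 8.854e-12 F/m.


Step 1: Convert area to m^2: A = 9802e-12 m^2
Step 2: Convert gap to m: d = 7e-6 m
Step 3: C = eps0 * eps_r * A / d
C = 8.854e-12 * 1 * 9802e-12 / 7e-6
Step 4: Convert to fF (multiply by 1e15).
C = 12.4 fF


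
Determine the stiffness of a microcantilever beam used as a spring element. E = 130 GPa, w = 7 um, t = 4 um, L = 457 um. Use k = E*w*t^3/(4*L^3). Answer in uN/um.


Step 1: Convert E to consistent units (1 GPa = 1000 uN/um^2).
E = 130 GPa = 130000 uN/um^2
Step 2: Compute t^3 = 4^3 = 64
Step 3: Compute L^3 = 457^3 = 95443993
Step 4: k = 130000 * 7 * 64 / (4 * 95443993)
k = 0.1526 uN/um


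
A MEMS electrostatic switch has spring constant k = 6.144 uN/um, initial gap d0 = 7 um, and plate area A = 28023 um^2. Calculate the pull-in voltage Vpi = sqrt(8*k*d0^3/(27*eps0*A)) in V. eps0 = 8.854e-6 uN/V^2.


Step 1: Compute numerator: 8 * k * d0^3 = 8 * 6.144 * 7^3 = 16859.136
Step 2: Compute denominator: 27 * eps0 * A = 27 * 8.854e-6 * 28023 = 6.699122
Step 3: Vpi = sqrt(16859.136 / 6.699122)
Vpi = 50.17 V


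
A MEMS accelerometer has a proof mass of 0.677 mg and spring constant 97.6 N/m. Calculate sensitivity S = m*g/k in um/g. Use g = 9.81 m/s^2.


Step 1: Convert mass: m = 0.677 mg = 6.77e-07 kg
Step 2: S = m * g / k = 6.77e-07 * 9.81 / 97.6
Step 3: S = 6.80e-08 m/g
Step 4: Convert to um/g: S = 0.068 um/g


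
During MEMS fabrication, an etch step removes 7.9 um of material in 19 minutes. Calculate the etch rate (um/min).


Step 1: Etch rate = depth / time
Step 2: rate = 7.9 / 19
rate = 0.416 um/min


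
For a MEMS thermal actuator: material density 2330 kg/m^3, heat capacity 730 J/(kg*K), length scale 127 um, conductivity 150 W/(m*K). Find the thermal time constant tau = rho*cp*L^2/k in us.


Step 1: Convert L to m: L = 127e-6 m
Step 2: L^2 = (127e-6)^2 = 1.6129e-08 m^2
Step 3: tau = 2330 * 730 * 1.6129e-08 / 150 = 1.8289211e-04 s
Step 4: Convert to microseconds (multiply by 1e6).
tau = 182.892 us


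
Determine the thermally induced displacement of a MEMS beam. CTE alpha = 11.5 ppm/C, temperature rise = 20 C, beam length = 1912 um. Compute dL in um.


Step 1: Convert CTE: alpha = 11.5 ppm/C = 11.5e-6 /C
Step 2: dL = 11.5e-6 * 20 * 1912
dL = 0.4398 um


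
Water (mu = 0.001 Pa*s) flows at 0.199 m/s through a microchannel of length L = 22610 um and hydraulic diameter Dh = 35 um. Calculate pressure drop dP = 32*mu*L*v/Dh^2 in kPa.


Step 1: Convert to SI: L = 22610e-6 m, Dh = 35e-6 m
Step 2: dP = 32 * 0.001 * 22610e-6 * 0.199 / (35e-6)^2
Step 3: dP = 117535.09 Pa
Step 4: Convert to kPa: dP = 117.54 kPa


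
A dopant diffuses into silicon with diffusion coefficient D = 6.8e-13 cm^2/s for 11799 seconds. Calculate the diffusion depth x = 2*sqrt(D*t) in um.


Step 1: Compute D*t = 6.8e-13 * 11799 = 8.02332e-09 cm^2
Step 2: sqrt(D*t) = 8.9573e-05 cm
Step 3: x = 2 * 8.9573e-05 cm = 1.79146e-04 cm
Step 4: Convert to um (1 cm = 1e4 um): x = 1.791 um


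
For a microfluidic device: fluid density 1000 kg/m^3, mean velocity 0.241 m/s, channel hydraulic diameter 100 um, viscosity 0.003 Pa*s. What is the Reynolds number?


Step 1: Convert Dh to meters: Dh = 100e-6 m
Step 2: Re = rho * v * Dh / mu
Re = 1000 * 0.241 * 100e-6 / 0.003
Re = 8.033


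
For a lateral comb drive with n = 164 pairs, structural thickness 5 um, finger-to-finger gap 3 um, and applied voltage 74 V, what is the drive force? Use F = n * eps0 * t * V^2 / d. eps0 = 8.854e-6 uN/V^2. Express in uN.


Step 1: Parameters: n=164, eps0=8.854e-6 uN/V^2, t=5 um, V=74 V, d=3 um
Step 2: V^2 = 5476
Step 3: F = 164 * 8.854e-6 * 5 * 5476 / 3
F = 13.252 uN


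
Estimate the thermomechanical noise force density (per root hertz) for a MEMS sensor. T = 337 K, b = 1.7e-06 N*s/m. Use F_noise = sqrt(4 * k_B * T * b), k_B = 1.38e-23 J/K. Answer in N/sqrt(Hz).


Step 1: Compute 4 * k_B * T * b
= 4 * 1.38e-23 * 337 * 1.7e-06
= 3.1624e-26 N^2/Hz
Step 2: F_noise = sqrt(3.1624e-26)
F_noise = 1.78e-13 N/sqrt(Hz)


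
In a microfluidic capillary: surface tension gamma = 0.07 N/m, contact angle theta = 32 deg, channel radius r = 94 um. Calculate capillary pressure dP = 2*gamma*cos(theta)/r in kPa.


Step 1: cos(32 deg) = 0.848
Step 2: Convert r to m: r = 94e-6 m
Step 3: dP = 2 * 0.07 * 0.848 / 94e-6 = 1263.0 Pa
Step 4: Convert Pa to kPa (divide by 1000).
dP = 1.26 kPa


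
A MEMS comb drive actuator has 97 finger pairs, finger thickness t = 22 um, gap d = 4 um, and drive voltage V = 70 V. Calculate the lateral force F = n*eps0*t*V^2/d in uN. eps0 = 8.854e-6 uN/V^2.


Step 1: Parameters: n=97, eps0=8.854e-6 uN/V^2, t=22 um, V=70 V, d=4 um
Step 2: V^2 = 4900
Step 3: F = 97 * 8.854e-6 * 22 * 4900 / 4
F = 23.146 uN


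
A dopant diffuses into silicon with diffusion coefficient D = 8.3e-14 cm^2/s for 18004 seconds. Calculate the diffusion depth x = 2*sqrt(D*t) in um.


Step 1: Compute D*t = 8.3e-14 * 18004 = 1.494332e-09 cm^2
Step 2: sqrt(D*t) = 3.8657e-05 cm
Step 3: x = 2 * 3.8657e-05 cm = 7.7314e-05 cm
Step 4: Convert to um (1 cm = 1e4 um): x = 0.773 um


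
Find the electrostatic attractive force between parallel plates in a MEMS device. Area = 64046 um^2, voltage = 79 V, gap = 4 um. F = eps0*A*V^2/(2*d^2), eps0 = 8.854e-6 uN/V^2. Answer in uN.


Step 1: Identify parameters.
eps0 = 8.854e-6 uN/V^2, A = 64046 um^2, V = 79 V, d = 4 um
Step 2: Compute V^2 = 79^2 = 6241
Step 3: Compute d^2 = 4^2 = 16
Step 4: F = 0.5 * 8.854e-6 * 64046 * 6241 / 16
F = 110.595 uN


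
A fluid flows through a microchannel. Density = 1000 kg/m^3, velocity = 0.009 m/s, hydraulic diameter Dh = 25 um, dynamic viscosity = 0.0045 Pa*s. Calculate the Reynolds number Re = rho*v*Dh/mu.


Step 1: Convert Dh to meters: Dh = 25e-6 m
Step 2: Re = rho * v * Dh / mu
Re = 1000 * 0.009 * 25e-6 / 0.0045
Re = 0.05


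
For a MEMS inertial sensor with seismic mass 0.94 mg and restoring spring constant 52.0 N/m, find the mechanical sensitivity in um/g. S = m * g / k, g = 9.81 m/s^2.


Step 1: Convert mass: m = 0.94 mg = 9.40e-07 kg
Step 2: S = m * g / k = 9.40e-07 * 9.81 / 52.0
Step 3: S = 1.77e-07 m/g
Step 4: Convert to um/g: S = 0.177 um/g


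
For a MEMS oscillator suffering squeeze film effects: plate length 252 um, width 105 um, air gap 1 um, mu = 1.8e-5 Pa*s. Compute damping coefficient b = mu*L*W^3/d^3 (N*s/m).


Step 1: Convert to SI.
L = 252e-6 m, W = 105e-6 m, d = 1e-6 m
Step 2: W^3 = (105e-6)^3 = 1.16e-12 m^3
Step 3: d^3 = (1e-6)^3 = 1.00e-18 m^3
Step 4: b = 1.8e-5 * 252e-6 * 1.16e-12 / 1.00e-18
b = 5.25e-03 N*s/m


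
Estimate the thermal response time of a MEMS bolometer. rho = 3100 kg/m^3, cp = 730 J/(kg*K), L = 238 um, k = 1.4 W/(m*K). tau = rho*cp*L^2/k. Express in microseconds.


Step 1: Convert L to m: L = 238e-6 m
Step 2: L^2 = (238e-6)^2 = 5.6644e-08 m^2
Step 3: tau = 3100 * 730 * 5.6644e-08 / 1.4 = 9.156098e-02 s
Step 4: Convert to microseconds (multiply by 1e6).
tau = 91560.98 us


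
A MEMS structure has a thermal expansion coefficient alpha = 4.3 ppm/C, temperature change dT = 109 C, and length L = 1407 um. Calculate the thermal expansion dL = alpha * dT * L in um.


Step 1: Convert CTE: alpha = 4.3 ppm/C = 4.3e-6 /C
Step 2: dL = 4.3e-6 * 109 * 1407
dL = 0.6595 um


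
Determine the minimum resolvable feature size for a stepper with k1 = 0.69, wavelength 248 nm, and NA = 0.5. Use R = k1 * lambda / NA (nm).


Step 1: Identify values: k1 = 0.69, lambda = 248 nm, NA = 0.5
Step 2: R = k1 * lambda / NA
R = 0.69 * 248 / 0.5
R = 342.2 nm


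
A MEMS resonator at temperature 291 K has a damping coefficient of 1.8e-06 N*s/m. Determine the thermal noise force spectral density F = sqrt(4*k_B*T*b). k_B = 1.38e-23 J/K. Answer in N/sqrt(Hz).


Step 1: Compute 4 * k_B * T * b
= 4 * 1.38e-23 * 291 * 1.8e-06
= 2.8914e-26 N^2/Hz
Step 2: F_noise = sqrt(2.8914e-26)
F_noise = 1.70e-13 N/sqrt(Hz)


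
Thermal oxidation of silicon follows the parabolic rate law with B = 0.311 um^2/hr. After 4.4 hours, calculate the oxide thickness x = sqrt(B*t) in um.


Step 1: Compute B*t = 0.311 * 4.4 = 1.3684
Step 2: x = sqrt(1.3684)
x = 1.17 um


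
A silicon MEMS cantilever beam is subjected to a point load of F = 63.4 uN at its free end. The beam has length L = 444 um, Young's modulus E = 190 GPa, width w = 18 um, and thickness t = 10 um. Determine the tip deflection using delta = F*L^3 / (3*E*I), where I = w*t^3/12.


Step 1: Calculate the second moment of area.
I = w * t^3 / 12 = 18 * 10^3 / 12 = 1500.0 um^4
Step 2: Convert E to consistent units (1 GPa = 1000 uN/um^2).
E = 190 GPa = 190000 uN/um^2
Step 3: Calculate tip deflection.
delta = F * L^3 / (3 * E * I)
delta = 63.4 * 444^3 / (3 * 190000 * 1500.0)
delta = 6.4904 um


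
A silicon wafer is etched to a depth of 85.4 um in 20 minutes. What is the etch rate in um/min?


Step 1: Etch rate = depth / time
Step 2: rate = 85.4 / 20
rate = 4.27 um/min


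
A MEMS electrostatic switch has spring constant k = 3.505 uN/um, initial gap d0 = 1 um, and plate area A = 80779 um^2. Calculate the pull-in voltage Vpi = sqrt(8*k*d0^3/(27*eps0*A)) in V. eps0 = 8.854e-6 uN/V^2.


Step 1: Compute numerator: 8 * k * d0^3 = 8 * 3.505 * 1^3 = 28.04
Step 2: Compute denominator: 27 * eps0 * A = 27 * 8.854e-6 * 80779 = 19.310866
Step 3: Vpi = sqrt(28.04 / 19.310866)
Vpi = 1.21 V


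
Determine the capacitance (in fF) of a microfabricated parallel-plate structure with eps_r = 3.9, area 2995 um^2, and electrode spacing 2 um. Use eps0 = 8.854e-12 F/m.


Step 1: Convert area to m^2: A = 2995e-12 m^2
Step 2: Convert gap to m: d = 2e-6 m
Step 3: C = eps0 * eps_r * A / d
C = 8.854e-12 * 3.9 * 2995e-12 / 2e-6
Step 4: Convert to fF (multiply by 1e15).
C = 51.71 fF


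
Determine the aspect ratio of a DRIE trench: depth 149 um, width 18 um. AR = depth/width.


Step 1: AR = depth / width
Step 2: AR = 149 / 18
AR = 8.3


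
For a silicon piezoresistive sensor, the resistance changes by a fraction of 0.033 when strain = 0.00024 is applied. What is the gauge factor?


Step 1: Identify values.
dR/R = 0.033, strain = 0.00024
Step 2: GF = (dR/R) / strain = 0.033 / 0.00024
GF = 137.5


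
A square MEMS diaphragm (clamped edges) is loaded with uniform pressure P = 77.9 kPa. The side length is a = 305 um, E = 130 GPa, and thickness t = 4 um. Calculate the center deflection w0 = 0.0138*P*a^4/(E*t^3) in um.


Step 1: Convert pressure to compatible units (E is in GPa, so P in GPa).
P = 77.9 kPa = 77.9e-6 GPa
Step 2: Compute numerator: 0.0138 * P * a^4.
a^4 = 305^4 = 8653650625
numerator = 0.0138 * 77.9e-6 * 8653650625 = 9.302847e+03
Step 3: Compute denominator: E * t^3 = 130 * 4^3 = 8320
Step 4: w0 = numerator / denominator = 9.302847e+03 / 8320 = 1.1181 um


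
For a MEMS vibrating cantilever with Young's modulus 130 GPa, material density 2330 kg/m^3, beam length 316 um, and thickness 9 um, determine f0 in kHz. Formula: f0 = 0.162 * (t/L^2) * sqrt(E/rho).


Step 1: Convert units to SI.
t_SI = 9e-6 m, L_SI = 316e-6 m
Step 2: Calculate sqrt(E/rho).
sqrt(130e9 / 2330) = 7469.54 m/s
Step 3: Compute f0.
f0 = 0.162 * 9e-6 / (316e-6)^2 * 7469.54 = 109062.9 Hz = 109.06 kHz


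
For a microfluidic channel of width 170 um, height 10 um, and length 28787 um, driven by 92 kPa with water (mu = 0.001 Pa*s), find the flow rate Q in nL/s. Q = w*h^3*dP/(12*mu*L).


Step 1: Convert all dimensions to SI (meters).
w = 170e-6 m, h = 10e-6 m, L = 28787e-6 m, dP = 92e3 Pa
Step 2: Q = w * h^3 * dP / (12 * mu * L)
Q = 170e-6 * (10e-6)^3 * 92e3 / (12 * 0.001 * 28787e-6) = 4.527507e-11 m^3/s
Step 3: Convert Q from m^3/s to nL/s (1 m^3 = 1e12 nL, so multiply by 1e12).
Q = 45.275 nL/s


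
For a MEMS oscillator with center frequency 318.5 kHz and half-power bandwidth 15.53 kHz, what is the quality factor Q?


Step 1: Q = f0 / bandwidth
Step 2: Q = 318.5 / 15.53
Q = 20.5


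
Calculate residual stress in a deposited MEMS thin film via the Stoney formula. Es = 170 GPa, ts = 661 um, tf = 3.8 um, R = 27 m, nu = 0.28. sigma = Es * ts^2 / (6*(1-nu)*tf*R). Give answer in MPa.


Step 1: Compute numerator: Es * ts^2 = 170 * 661^2 = 74276570 (GPa*um^2)
Step 2: Compute denominator (R in um): 6*(1-nu)*tf*R = 6*0.72*3.8*27e6 = 443232000.0 (um^2)
Step 3: sigma (GPa) = 74276570 / 443232000.0 = 1.67579e-01 GPa
Step 4: Convert to MPa (x1000): sigma = 167.6 MPa


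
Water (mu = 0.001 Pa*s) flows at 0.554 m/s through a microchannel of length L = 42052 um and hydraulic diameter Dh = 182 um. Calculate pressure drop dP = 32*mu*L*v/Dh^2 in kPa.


Step 1: Convert to SI: L = 42052e-6 m, Dh = 182e-6 m
Step 2: dP = 32 * 0.001 * 42052e-6 * 0.554 / (182e-6)^2
Step 3: dP = 22506.28 Pa
Step 4: Convert to kPa: dP = 22.51 kPa


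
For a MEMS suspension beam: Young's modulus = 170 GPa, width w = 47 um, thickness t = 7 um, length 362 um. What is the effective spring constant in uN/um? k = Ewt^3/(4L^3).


Step 1: Convert E to consistent units (1 GPa = 1000 uN/um^2).
E = 170 GPa = 170000 uN/um^2
Step 2: Compute t^3 = 7^3 = 343
Step 3: Compute L^3 = 362^3 = 47437928
Step 4: k = 170000 * 47 * 343 / (4 * 47437928)
k = 14.4429 uN/um


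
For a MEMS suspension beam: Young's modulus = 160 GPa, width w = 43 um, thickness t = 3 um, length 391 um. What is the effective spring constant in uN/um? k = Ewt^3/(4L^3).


Step 1: Convert E to consistent units (1 GPa = 1000 uN/um^2).
E = 160 GPa = 160000 uN/um^2
Step 2: Compute t^3 = 3^3 = 27
Step 3: Compute L^3 = 391^3 = 59776471
Step 4: k = 160000 * 43 * 27 / (4 * 59776471)
k = 0.7769 uN/um


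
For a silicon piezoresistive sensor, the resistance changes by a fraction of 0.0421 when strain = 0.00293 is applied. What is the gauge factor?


Step 1: Identify values.
dR/R = 0.0421, strain = 0.00293
Step 2: GF = (dR/R) / strain = 0.0421 / 0.00293
GF = 14.4


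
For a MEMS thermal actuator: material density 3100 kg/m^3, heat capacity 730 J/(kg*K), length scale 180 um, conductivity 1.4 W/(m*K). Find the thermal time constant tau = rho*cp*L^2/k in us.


Step 1: Convert L to m: L = 180e-6 m
Step 2: L^2 = (180e-6)^2 = 3.24e-08 m^2
Step 3: tau = 3100 * 730 * 3.24e-08 / 1.4 = 5.237228571e-02 s
Step 4: Convert to microseconds (multiply by 1e6).
tau = 52372.286 us


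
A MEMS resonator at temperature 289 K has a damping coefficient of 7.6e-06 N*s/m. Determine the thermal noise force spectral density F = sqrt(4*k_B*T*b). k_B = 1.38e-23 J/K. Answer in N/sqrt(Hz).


Step 1: Compute 4 * k_B * T * b
= 4 * 1.38e-23 * 289 * 7.6e-06
= 1.2124e-25 N^2/Hz
Step 2: F_noise = sqrt(1.2124e-25)
F_noise = 3.48e-13 N/sqrt(Hz)


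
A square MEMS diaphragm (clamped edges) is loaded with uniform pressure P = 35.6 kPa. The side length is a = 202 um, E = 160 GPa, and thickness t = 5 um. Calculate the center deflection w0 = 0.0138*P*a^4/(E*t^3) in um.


Step 1: Convert pressure to compatible units (E is in GPa, so P in GPa).
P = 35.6 kPa = 35.6e-6 GPa
Step 2: Compute numerator: 0.0138 * P * a^4.
a^4 = 202^4 = 1664966416
numerator = 0.0138 * 35.6e-6 * 1664966416 = 8.1796e+02
Step 3: Compute denominator: E * t^3 = 160 * 5^3 = 20000
Step 4: w0 = numerator / denominator = 8.1796e+02 / 20000 = 0.0409 um


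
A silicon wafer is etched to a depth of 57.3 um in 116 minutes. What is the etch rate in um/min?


Step 1: Etch rate = depth / time
Step 2: rate = 57.3 / 116
rate = 0.494 um/min


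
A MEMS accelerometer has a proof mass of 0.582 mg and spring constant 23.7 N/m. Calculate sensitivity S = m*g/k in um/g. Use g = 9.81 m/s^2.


Step 1: Convert mass: m = 0.582 mg = 5.82e-07 kg
Step 2: S = m * g / k = 5.82e-07 * 9.81 / 23.7
Step 3: S = 2.41e-07 m/g
Step 4: Convert to um/g: S = 0.241 um/g


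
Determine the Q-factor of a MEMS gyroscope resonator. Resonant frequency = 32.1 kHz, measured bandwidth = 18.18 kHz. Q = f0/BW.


Step 1: Q = f0 / bandwidth
Step 2: Q = 32.1 / 18.18
Q = 1.8


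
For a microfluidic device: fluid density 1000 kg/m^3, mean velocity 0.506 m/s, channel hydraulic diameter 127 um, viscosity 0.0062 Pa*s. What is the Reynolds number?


Step 1: Convert Dh to meters: Dh = 127e-6 m
Step 2: Re = rho * v * Dh / mu
Re = 1000 * 0.506 * 127e-6 / 0.0062
Re = 10.365


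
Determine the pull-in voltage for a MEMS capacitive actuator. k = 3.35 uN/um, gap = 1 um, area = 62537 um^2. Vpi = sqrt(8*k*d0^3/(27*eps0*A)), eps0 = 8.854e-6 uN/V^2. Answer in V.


Step 1: Compute numerator: 8 * k * d0^3 = 8 * 3.35 * 1^3 = 26.8
Step 2: Compute denominator: 27 * eps0 * A = 27 * 8.854e-6 * 62537 = 14.94997
Step 3: Vpi = sqrt(26.8 / 14.94997)
Vpi = 1.34 V


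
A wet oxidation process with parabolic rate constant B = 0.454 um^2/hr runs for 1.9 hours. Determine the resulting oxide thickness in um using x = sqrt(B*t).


Step 1: Compute B*t = 0.454 * 1.9 = 0.8626
Step 2: x = sqrt(0.8626)
x = 0.929 um


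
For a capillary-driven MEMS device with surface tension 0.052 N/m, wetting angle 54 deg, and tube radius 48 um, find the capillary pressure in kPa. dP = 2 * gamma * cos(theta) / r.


Step 1: cos(54 deg) = 0.5878
Step 2: Convert r to m: r = 48e-6 m
Step 3: dP = 2 * 0.052 * 0.5878 / 48e-6 = 1273.6 Pa
Step 4: Convert Pa to kPa (divide by 1000).
dP = 1.27 kPa


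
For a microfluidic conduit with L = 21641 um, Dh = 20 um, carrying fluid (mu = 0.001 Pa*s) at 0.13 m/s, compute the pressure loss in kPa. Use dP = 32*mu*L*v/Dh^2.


Step 1: Convert to SI: L = 21641e-6 m, Dh = 20e-6 m
Step 2: dP = 32 * 0.001 * 21641e-6 * 0.13 / (20e-6)^2
Step 3: dP = 225066.40 Pa
Step 4: Convert to kPa: dP = 225.07 kPa


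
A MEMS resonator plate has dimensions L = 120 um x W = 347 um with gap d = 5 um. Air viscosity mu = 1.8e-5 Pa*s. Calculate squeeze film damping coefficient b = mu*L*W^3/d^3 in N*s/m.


Step 1: Convert to SI.
L = 120e-6 m, W = 347e-6 m, d = 5e-6 m
Step 2: W^3 = (347e-6)^3 = 4.18e-11 m^3
Step 3: d^3 = (5e-6)^3 = 1.25e-16 m^3
Step 4: b = 1.8e-5 * 120e-6 * 4.18e-11 / 1.25e-16
b = 7.22e-04 N*s/m


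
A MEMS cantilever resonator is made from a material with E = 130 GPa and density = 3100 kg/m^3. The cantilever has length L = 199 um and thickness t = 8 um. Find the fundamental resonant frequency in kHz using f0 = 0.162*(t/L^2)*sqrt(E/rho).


Step 1: Convert units to SI.
t_SI = 8e-6 m, L_SI = 199e-6 m
Step 2: Calculate sqrt(E/rho).
sqrt(130e9 / 3100) = 6475.76 m/s
Step 3: Compute f0.
f0 = 0.162 * 8e-6 / (199e-6)^2 * 6475.76 = 211928.6 Hz = 211.93 kHz


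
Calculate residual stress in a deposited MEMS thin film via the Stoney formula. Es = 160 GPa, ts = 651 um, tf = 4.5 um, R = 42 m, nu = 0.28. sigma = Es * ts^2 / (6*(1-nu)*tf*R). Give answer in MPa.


Step 1: Compute numerator: Es * ts^2 = 160 * 651^2 = 67808160 (GPa*um^2)
Step 2: Compute denominator (R in um): 6*(1-nu)*tf*R = 6*0.72*4.5*42e6 = 816480000.0 (um^2)
Step 3: sigma (GPa) = 67808160 / 816480000.0 = 8.3049e-02 GPa
Step 4: Convert to MPa (x1000): sigma = 83.0 MPa


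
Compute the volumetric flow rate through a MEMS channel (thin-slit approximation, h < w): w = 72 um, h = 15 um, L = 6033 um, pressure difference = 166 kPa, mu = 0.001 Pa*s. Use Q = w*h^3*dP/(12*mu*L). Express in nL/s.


Step 1: Convert all dimensions to SI (meters).
w = 72e-6 m, h = 15e-6 m, L = 6033e-6 m, dP = 166e3 Pa
Step 2: Q = w * h^3 * dP / (12 * mu * L)
Q = 72e-6 * (15e-6)^3 * 166e3 / (12 * 0.001 * 6033e-6) = 5.5718548e-10 m^3/s
Step 3: Convert Q from m^3/s to nL/s (1 m^3 = 1e12 nL, so multiply by 1e12).
Q = 557.185 nL/s


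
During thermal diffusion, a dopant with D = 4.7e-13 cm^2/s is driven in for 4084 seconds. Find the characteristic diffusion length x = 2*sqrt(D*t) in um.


Step 1: Compute D*t = 4.7e-13 * 4084 = 1.91948e-09 cm^2
Step 2: sqrt(D*t) = 4.3812e-05 cm
Step 3: x = 2 * 4.3812e-05 cm = 8.7624e-05 cm
Step 4: Convert to um (1 cm = 1e4 um): x = 0.876 um


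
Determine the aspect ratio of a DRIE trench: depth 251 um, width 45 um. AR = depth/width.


Step 1: AR = depth / width
Step 2: AR = 251 / 45
AR = 5.6


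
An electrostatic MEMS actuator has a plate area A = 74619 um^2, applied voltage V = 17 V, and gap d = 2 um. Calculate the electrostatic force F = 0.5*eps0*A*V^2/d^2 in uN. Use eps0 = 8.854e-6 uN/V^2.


Step 1: Identify parameters.
eps0 = 8.854e-6 uN/V^2, A = 74619 um^2, V = 17 V, d = 2 um
Step 2: Compute V^2 = 17^2 = 289
Step 3: Compute d^2 = 2^2 = 4
Step 4: F = 0.5 * 8.854e-6 * 74619 * 289 / 4
F = 23.867 uN


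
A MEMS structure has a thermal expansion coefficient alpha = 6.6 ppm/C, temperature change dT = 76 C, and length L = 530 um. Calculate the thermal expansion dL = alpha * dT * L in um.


Step 1: Convert CTE: alpha = 6.6 ppm/C = 6.6e-6 /C
Step 2: dL = 6.6e-6 * 76 * 530
dL = 0.2658 um


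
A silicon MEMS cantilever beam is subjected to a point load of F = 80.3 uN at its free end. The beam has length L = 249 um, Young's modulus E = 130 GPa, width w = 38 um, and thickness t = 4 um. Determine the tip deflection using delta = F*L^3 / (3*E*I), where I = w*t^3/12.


Step 1: Calculate the second moment of area.
I = w * t^3 / 12 = 38 * 4^3 / 12 = 202.6667 um^4
Step 2: Convert E to consistent units (1 GPa = 1000 uN/um^2).
E = 130 GPa = 130000 uN/um^2
Step 3: Calculate tip deflection.
delta = F * L^3 / (3 * E * I)
delta = 80.3 * 249^3 / (3 * 130000 * 202.6667)
delta = 15.6844 um


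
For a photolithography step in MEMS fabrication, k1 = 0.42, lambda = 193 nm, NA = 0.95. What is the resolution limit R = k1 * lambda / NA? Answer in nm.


Step 1: Identify values: k1 = 0.42, lambda = 193 nm, NA = 0.95
Step 2: R = k1 * lambda / NA
R = 0.42 * 193 / 0.95
R = 85.3 nm


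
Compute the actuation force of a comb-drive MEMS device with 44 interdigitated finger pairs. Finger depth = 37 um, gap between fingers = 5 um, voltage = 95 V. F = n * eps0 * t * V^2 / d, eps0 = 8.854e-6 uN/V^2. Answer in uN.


Step 1: Parameters: n=44, eps0=8.854e-6 uN/V^2, t=37 um, V=95 V, d=5 um
Step 2: V^2 = 9025
Step 3: F = 44 * 8.854e-6 * 37 * 9025 / 5
F = 26.018 uN


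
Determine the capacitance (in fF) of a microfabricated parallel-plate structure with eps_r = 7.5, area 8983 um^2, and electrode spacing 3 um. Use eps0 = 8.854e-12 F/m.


Step 1: Convert area to m^2: A = 8983e-12 m^2
Step 2: Convert gap to m: d = 3e-6 m
Step 3: C = eps0 * eps_r * A / d
C = 8.854e-12 * 7.5 * 8983e-12 / 3e-6
Step 4: Convert to fF (multiply by 1e15).
C = 198.84 fF


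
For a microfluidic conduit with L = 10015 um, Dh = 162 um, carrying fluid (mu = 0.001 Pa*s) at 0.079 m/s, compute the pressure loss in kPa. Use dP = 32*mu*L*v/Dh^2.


Step 1: Convert to SI: L = 10015e-6 m, Dh = 162e-6 m
Step 2: dP = 32 * 0.001 * 10015e-6 * 0.079 / (162e-6)^2
Step 3: dP = 964.71 Pa
Step 4: Convert to kPa: dP = 0.96 kPa


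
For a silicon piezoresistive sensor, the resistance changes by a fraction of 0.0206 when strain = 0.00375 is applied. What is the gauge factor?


Step 1: Identify values.
dR/R = 0.0206, strain = 0.00375
Step 2: GF = (dR/R) / strain = 0.0206 / 0.00375
GF = 5.5


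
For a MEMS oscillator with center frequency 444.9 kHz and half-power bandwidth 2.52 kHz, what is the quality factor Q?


Step 1: Q = f0 / bandwidth
Step 2: Q = 444.9 / 2.52
Q = 176.5


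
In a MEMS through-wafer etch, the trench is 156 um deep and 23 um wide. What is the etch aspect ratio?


Step 1: AR = depth / width
Step 2: AR = 156 / 23
AR = 6.8


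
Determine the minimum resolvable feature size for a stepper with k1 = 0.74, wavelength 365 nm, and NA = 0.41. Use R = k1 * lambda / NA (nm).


Step 1: Identify values: k1 = 0.74, lambda = 365 nm, NA = 0.41
Step 2: R = k1 * lambda / NA
R = 0.74 * 365 / 0.41
R = 658.8 nm


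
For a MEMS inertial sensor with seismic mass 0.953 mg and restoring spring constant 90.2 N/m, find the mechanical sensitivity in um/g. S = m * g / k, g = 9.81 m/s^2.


Step 1: Convert mass: m = 0.953 mg = 9.53e-07 kg
Step 2: S = m * g / k = 9.53e-07 * 9.81 / 90.2
Step 3: S = 1.04e-07 m/g
Step 4: Convert to um/g: S = 0.104 um/g


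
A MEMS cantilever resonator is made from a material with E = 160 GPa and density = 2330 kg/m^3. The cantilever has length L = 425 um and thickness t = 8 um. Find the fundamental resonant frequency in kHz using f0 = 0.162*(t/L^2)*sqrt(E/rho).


Step 1: Convert units to SI.
t_SI = 8e-6 m, L_SI = 425e-6 m
Step 2: Calculate sqrt(E/rho).
sqrt(160e9 / 2330) = 8286.71 m/s
Step 3: Compute f0.
f0 = 0.162 * 8e-6 / (425e-6)^2 * 8286.71 = 59457.9 Hz = 59.46 kHz


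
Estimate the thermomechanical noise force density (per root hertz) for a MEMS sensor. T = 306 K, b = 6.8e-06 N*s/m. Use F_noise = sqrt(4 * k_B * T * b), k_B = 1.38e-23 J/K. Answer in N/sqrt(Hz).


Step 1: Compute 4 * k_B * T * b
= 4 * 1.38e-23 * 306 * 6.8e-06
= 1.1486e-25 N^2/Hz
Step 2: F_noise = sqrt(1.1486e-25)
F_noise = 3.39e-13 N/sqrt(Hz)


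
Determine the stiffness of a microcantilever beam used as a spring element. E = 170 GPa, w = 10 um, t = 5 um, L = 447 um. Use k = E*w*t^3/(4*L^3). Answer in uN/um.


Step 1: Convert E to consistent units (1 GPa = 1000 uN/um^2).
E = 170 GPa = 170000 uN/um^2
Step 2: Compute t^3 = 5^3 = 125
Step 3: Compute L^3 = 447^3 = 89314623
Step 4: k = 170000 * 10 * 125 / (4 * 89314623)
k = 0.5948 uN/um


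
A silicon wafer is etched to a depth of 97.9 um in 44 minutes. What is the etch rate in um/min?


Step 1: Etch rate = depth / time
Step 2: rate = 97.9 / 44
rate = 2.225 um/min


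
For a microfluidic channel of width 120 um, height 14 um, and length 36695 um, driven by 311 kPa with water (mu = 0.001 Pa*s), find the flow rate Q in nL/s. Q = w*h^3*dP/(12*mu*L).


Step 1: Convert all dimensions to SI (meters).
w = 120e-6 m, h = 14e-6 m, L = 36695e-6 m, dP = 311e3 Pa
Step 2: Q = w * h^3 * dP / (12 * mu * L)
Q = 120e-6 * (14e-6)^3 * 311e3 / (12 * 0.001 * 36695e-6) = 2.3256138e-10 m^3/s
Step 3: Convert Q from m^3/s to nL/s (1 m^3 = 1e12 nL, so multiply by 1e12).
Q = 232.561 nL/s


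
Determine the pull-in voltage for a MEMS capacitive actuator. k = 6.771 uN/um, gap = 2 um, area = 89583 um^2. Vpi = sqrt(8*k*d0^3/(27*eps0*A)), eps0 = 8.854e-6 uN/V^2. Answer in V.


Step 1: Compute numerator: 8 * k * d0^3 = 8 * 6.771 * 2^3 = 433.344
Step 2: Compute denominator: 27 * eps0 * A = 27 * 8.854e-6 * 89583 = 21.415533
Step 3: Vpi = sqrt(433.344 / 21.415533)
Vpi = 4.5 V


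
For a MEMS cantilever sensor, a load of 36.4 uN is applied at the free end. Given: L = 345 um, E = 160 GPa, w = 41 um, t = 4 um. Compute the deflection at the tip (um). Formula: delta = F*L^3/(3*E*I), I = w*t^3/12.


Step 1: Calculate the second moment of area.
I = w * t^3 / 12 = 41 * 4^3 / 12 = 218.6667 um^4
Step 2: Convert E to consistent units (1 GPa = 1000 uN/um^2).
E = 160 GPa = 160000 uN/um^2
Step 3: Calculate tip deflection.
delta = F * L^3 / (3 * E * I)
delta = 36.4 * 345^3 / (3 * 160000 * 218.6667)
delta = 14.2408 um


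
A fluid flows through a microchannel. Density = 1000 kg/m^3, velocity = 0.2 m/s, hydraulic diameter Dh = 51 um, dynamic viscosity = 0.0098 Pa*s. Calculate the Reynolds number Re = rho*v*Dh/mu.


Step 1: Convert Dh to meters: Dh = 51e-6 m
Step 2: Re = rho * v * Dh / mu
Re = 1000 * 0.2 * 51e-6 / 0.0098
Re = 1.041


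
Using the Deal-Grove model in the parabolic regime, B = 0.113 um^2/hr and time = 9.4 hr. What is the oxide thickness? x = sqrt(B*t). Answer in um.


Step 1: Compute B*t = 0.113 * 9.4 = 1.0622
Step 2: x = sqrt(1.0622)
x = 1.031 um


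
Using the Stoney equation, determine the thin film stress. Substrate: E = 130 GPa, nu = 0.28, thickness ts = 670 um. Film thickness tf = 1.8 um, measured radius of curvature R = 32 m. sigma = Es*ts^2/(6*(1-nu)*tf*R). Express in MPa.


Step 1: Compute numerator: Es * ts^2 = 130 * 670^2 = 58357000 (GPa*um^2)
Step 2: Compute denominator (R in um): 6*(1-nu)*tf*R = 6*0.72*1.8*32e6 = 248832000.0 (um^2)
Step 3: sigma (GPa) = 58357000 / 248832000.0 = 2.34524e-01 GPa
Step 4: Convert to MPa (x1000): sigma = 234.5 MPa


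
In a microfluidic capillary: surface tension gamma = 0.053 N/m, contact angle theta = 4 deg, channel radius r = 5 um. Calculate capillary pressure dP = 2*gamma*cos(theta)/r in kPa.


Step 1: cos(4 deg) = 0.9976
Step 2: Convert r to m: r = 5e-6 m
Step 3: dP = 2 * 0.053 * 0.9976 / 5e-6 = 21149.1 Pa
Step 4: Convert Pa to kPa (divide by 1000).
dP = 21.15 kPa


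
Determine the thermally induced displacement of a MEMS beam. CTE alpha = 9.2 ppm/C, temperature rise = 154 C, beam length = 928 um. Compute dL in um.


Step 1: Convert CTE: alpha = 9.2 ppm/C = 9.2e-6 /C
Step 2: dL = 9.2e-6 * 154 * 928
dL = 1.3148 um


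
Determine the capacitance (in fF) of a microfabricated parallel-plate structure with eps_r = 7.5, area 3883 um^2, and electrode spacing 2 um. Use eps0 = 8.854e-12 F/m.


Step 1: Convert area to m^2: A = 3883e-12 m^2
Step 2: Convert gap to m: d = 2e-6 m
Step 3: C = eps0 * eps_r * A / d
C = 8.854e-12 * 7.5 * 3883e-12 / 2e-6
Step 4: Convert to fF (multiply by 1e15).
C = 128.93 fF


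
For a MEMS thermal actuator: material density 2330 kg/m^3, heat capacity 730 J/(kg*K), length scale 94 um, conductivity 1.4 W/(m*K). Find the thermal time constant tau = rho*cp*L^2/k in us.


Step 1: Convert L to m: L = 94e-6 m
Step 2: L^2 = (94e-6)^2 = 8.836e-09 m^2
Step 3: tau = 2330 * 730 * 8.836e-09 / 1.4 = 1.073510886e-02 s
Step 4: Convert to microseconds (multiply by 1e6).
tau = 10735.109 us


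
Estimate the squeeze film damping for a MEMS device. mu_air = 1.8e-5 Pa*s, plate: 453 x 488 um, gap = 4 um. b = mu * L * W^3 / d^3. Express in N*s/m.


Step 1: Convert to SI.
L = 453e-6 m, W = 488e-6 m, d = 4e-6 m
Step 2: W^3 = (488e-6)^3 = 1.16e-10 m^3
Step 3: d^3 = (4e-6)^3 = 6.40e-17 m^3
Step 4: b = 1.8e-5 * 453e-6 * 1.16e-10 / 6.40e-17
b = 1.48e-02 N*s/m


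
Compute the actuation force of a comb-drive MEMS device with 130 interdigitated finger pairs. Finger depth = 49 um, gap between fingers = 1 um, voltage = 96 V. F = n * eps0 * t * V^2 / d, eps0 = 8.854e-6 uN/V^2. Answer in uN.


Step 1: Parameters: n=130, eps0=8.854e-6 uN/V^2, t=49 um, V=96 V, d=1 um
Step 2: V^2 = 9216
Step 3: F = 130 * 8.854e-6 * 49 * 9216 / 1
F = 519.782 uN


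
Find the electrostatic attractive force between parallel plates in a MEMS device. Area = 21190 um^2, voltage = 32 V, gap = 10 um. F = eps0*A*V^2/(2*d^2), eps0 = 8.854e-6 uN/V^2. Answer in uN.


Step 1: Identify parameters.
eps0 = 8.854e-6 uN/V^2, A = 21190 um^2, V = 32 V, d = 10 um
Step 2: Compute V^2 = 32^2 = 1024
Step 3: Compute d^2 = 10^2 = 100
Step 4: F = 0.5 * 8.854e-6 * 21190 * 1024 / 100
F = 0.961 uN


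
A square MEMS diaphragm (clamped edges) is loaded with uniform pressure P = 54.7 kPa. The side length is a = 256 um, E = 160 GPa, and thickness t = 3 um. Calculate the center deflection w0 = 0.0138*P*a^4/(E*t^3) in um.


Step 1: Convert pressure to compatible units (E is in GPa, so P in GPa).
P = 54.7 kPa = 54.7e-6 GPa
Step 2: Compute numerator: 0.0138 * P * a^4.
a^4 = 256^4 = 4294967296
numerator = 0.0138 * 54.7e-6 * 4294967296 = 3.2421e+03
Step 3: Compute denominator: E * t^3 = 160 * 3^3 = 4320
Step 4: w0 = numerator / denominator = 3.2421e+03 / 4320 = 0.7505 um


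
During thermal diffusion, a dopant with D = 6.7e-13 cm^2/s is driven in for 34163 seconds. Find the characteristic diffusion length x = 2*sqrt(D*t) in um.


Step 1: Compute D*t = 6.7e-13 * 34163 = 2.288921e-08 cm^2
Step 2: sqrt(D*t) = 1.51292e-04 cm
Step 3: x = 2 * 1.51292e-04 cm = 3.02584e-04 cm
Step 4: Convert to um (1 cm = 1e4 um): x = 3.026 um


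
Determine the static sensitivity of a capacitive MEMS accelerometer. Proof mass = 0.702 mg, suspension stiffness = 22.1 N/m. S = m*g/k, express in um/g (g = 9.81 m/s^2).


Step 1: Convert mass: m = 0.702 mg = 7.02e-07 kg
Step 2: S = m * g / k = 7.02e-07 * 9.81 / 22.1
Step 3: S = 3.12e-07 m/g
Step 4: Convert to um/g: S = 0.312 um/g


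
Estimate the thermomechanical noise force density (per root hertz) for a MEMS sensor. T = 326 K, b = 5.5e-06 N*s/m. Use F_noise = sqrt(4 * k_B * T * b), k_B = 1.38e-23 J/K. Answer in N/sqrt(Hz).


Step 1: Compute 4 * k_B * T * b
= 4 * 1.38e-23 * 326 * 5.5e-06
= 9.8974e-26 N^2/Hz
Step 2: F_noise = sqrt(9.8974e-26)
F_noise = 3.15e-13 N/sqrt(Hz)


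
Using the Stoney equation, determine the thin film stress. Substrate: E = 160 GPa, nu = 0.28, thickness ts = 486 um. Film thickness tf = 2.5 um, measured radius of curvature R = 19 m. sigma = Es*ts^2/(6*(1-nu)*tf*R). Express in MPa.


Step 1: Compute numerator: Es * ts^2 = 160 * 486^2 = 37791360 (GPa*um^2)
Step 2: Compute denominator (R in um): 6*(1-nu)*tf*R = 6*0.72*2.5*19e6 = 205200000.0 (um^2)
Step 3: sigma (GPa) = 37791360 / 205200000.0 = 1.84168e-01 GPa
Step 4: Convert to MPa (x1000): sigma = 184.2 MPa


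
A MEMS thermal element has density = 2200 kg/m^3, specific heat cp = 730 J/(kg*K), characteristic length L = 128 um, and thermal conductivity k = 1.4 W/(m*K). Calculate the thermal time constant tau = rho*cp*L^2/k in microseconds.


Step 1: Convert L to m: L = 128e-6 m
Step 2: L^2 = (128e-6)^2 = 1.6384e-08 m^2
Step 3: tau = 2200 * 730 * 1.6384e-08 / 1.4 = 1.879478857e-02 s
Step 4: Convert to microseconds (multiply by 1e6).
tau = 18794.789 us


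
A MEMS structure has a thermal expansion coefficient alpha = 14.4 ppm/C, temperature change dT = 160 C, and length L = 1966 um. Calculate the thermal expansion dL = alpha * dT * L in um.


Step 1: Convert CTE: alpha = 14.4 ppm/C = 14.4e-6 /C
Step 2: dL = 14.4e-6 * 160 * 1966
dL = 4.5297 um
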